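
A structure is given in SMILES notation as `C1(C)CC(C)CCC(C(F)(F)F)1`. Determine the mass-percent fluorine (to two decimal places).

Atom tally by fragment:
  cyclohexane ring core → C:6 H:12
  (− 3 ring H displaced by substituents)
  + CH3 → C:1 H:3
  + CH3 → C:1 H:3
  + CF3 → C:1 F:3
Element totals:
  C: 9
  H: 15
  F: 3
Molecular formula: C9H15F3.
Molar mass = 180.213 g/mol.
Mass from F: 3 × 18.998 = 56.994 g/mol.
%F = 56.994 / 180.213 × 100 = 31.63%.

31.63%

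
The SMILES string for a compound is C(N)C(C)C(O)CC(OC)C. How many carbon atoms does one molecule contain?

Atom tally by fragment:
  H2NCH2 → C:1 H:4 N:1
  CH(CH3) → C:2 H:4
  CH(OH) → C:1 H:2 O:1
  CH2 → C:1 H:2
  CH(OCH3) → C:2 H:4 O:1
  CH3 → C:1 H:3
Element totals:
  C: 8
  H: 19
  N: 1
  O: 2

8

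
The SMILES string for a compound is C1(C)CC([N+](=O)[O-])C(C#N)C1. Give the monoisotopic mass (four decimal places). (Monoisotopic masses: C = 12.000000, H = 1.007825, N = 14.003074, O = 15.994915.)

Atom tally by fragment:
  cyclopentane ring core → C:5 H:10
  (− 3 ring H displaced by substituents)
  + CH3 → C:1 H:3
  + NO2 → N:1 O:2
  + CN → C:1 N:1
Element totals:
  C: 7
  H: 10
  N: 2
  O: 2
Molecular formula: C7H10N2O2.
  M = 7(12.0) + 10(1.007825) + 2(14.003074) + 2(15.994915)
    = 84.000000 + 10.078250 + 28.006148 + 31.989830 = 154.074228

154.0742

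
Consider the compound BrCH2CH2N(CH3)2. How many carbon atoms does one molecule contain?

Atom tally by fragment:
  BrCH2 → C:1 H:2 Br:1
  CH2N(CH3)2 → C:3 H:8 N:1
Element totals:
  C: 4
  H: 10
  Br: 1
  N: 1

4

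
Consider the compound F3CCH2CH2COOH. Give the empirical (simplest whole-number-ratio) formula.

Atom tally by fragment:
  F3CCH2 → C:2 H:2 F:3
  CH2COOH → C:2 H:3 O:2
Element totals:
  C: 4
  H: 5
  F: 3
  O: 2
Molecular formula: C4H5F3O2.
gcd of subscripts (4, 3, 5, 2) = 1, so the empirical formula equals the molecular formula.

C4H5F3O2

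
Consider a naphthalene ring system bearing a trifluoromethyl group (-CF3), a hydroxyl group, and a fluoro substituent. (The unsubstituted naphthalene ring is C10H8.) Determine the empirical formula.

Atom tally by fragment:
  naphthalene ring system core → C:10 H:8
  (− 3 ring H displaced by substituents)
  + CF3 → C:1 F:3
  + OH → O:1 H:1
  + F → F:1
Element totals:
  C: 11
  H: 6
  F: 4
  O: 1
Molecular formula: C11H6F4O.
gcd of subscripts (11, 4, 6, 1) = 1, so the empirical formula equals the molecular formula.

C11H6F4O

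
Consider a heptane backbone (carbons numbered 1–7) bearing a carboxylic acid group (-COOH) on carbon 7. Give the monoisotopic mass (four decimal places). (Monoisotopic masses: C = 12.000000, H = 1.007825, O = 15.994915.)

144.1150

Atom tally by fragment:
  CH3 → C:1 H:3
  CH2 → C:1 H:2
  CH2 → C:1 H:2
  CH2 → C:1 H:2
  CH2 → C:1 H:2
  CH2 → C:1 H:2
  CH2COOH → C:2 H:3 O:2
Element totals:
  C: 8
  H: 16
  O: 2
Molecular formula: C8H16O2.
  M = 8(12.0) + 16(1.007825) + 2(15.994915)
    = 96.000000 + 16.125200 + 31.989830 = 144.115030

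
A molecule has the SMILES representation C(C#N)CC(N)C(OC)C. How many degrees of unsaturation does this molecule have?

Atom tally by fragment:
  NCCH2 → C:2 H:2 N:1
  CH2 → C:1 H:2
  CH(NH2) → C:1 H:3 N:1
  CH(OCH3) → C:2 H:4 O:1
  CH3 → C:1 H:3
Element totals:
  C: 7
  H: 14
  N: 2
  O: 1
Molecular formula: C7H14N2O.
DoU = (2C + 2 + N − H − X) / 2 = (2·7 + 2 + 2 − 14 − 0) / 2 = 2.

2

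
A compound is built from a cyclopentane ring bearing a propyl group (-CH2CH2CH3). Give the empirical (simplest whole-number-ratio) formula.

CH2

Atom tally by fragment:
  cyclopentane ring core → C:5 H:10
  (− 1 ring H displaced by substituents)
  + CH2CH2CH3 → C:3 H:7
Element totals:
  C: 8
  H: 16
Molecular formula: C8H16.
gcd of subscripts = 8; dividing each by 8:
  C: 8/8 = 1
  H: 16/8 = 2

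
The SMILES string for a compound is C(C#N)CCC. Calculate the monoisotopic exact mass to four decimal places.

83.0735

Atom tally by fragment:
  NCCH2 → C:2 H:2 N:1
  CH2 → C:1 H:2
  CH2 → C:1 H:2
  CH3 → C:1 H:3
Element totals:
  C: 5
  H: 9
  N: 1
Molecular formula: C5H9N.
  M = 5(12.0) + 9(1.007825) + 14.003074
    = 60.000000 + 9.070425 + 14.003074 = 83.073499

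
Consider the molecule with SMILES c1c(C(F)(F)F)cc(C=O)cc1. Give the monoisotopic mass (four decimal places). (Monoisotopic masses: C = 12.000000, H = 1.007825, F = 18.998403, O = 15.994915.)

174.0292

Atom tally by fragment:
  benzene ring core → C:6 H:6
  (− 2 ring H displaced by substituents)
  + CF3 → C:1 F:3
  + CHO → C:1 H:1 O:1
Element totals:
  C: 8
  H: 5
  F: 3
  O: 1
Molecular formula: C8H5F3O.
  M = 8(12.0) + 5(1.007825) + 3(18.998403) + 15.994915
    = 96.000000 + 5.039125 + 56.995209 + 15.994915 = 174.029249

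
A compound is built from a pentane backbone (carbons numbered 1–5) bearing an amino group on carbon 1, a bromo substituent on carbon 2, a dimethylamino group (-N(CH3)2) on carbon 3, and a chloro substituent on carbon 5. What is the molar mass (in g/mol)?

Atom tally by fragment:
  H2NCH2 → C:1 H:4 N:1
  CH(Br) → C:1 H:1 Br:1
  CH(N(CH3)2) → C:3 H:7 N:1
  CH2 → C:1 H:2
  CH2Cl → C:1 H:2 Cl:1
Element totals:
  C: 7
  H: 16
  Br: 1
  Cl: 1
  N: 2
Molecular formula: C7H16BrClN2.
  M = 7(12.011) + 16(1.008) + 79.904 + 35.45 + 2(14.007)
    = 84.077 + 16.128 + 79.904 + 35.450 + 28.014 = 243.573

243.57 g/mol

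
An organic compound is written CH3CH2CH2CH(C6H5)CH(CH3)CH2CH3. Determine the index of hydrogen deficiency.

4

Atom tally by fragment:
  CH3 → C:1 H:3
  CH2 → C:1 H:2
  CH2 → C:1 H:2
  CH(C6H5) → C:7 H:6
  CH(CH3) → C:2 H:4
  CH2 → C:1 H:2
  CH3 → C:1 H:3
Element totals:
  C: 14
  H: 22
Molecular formula: C14H22.
DoU = (2C + 2 + N − H − X) / 2 = (2·14 + 2 + 0 − 22 − 0) / 2 = 4.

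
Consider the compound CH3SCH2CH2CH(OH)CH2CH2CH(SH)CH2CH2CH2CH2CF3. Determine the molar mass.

304.43 g/mol

Element totals:
  C: 12
  H: 23
  F: 3
  O: 1
  S: 2
Molecular formula: C12H23F3OS2.
  M = 12(12.011) + 23(1.008) + 3(18.998) + 15.999 + 2(32.06)
    = 144.132 + 23.184 + 56.994 + 15.999 + 64.120 = 304.429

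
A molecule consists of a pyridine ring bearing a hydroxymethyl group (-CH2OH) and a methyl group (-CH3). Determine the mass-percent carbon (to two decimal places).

Atom tally by fragment:
  pyridine ring core → C:5 H:5 N:1
  (− 2 ring H displaced by substituents)
  + CH2OH → C:1 H:3 O:1
  + CH3 → C:1 H:3
Element totals:
  C: 7
  H: 9
  N: 1
  O: 1
Molecular formula: C7H9NO.
Molar mass = 123.155 g/mol.
Mass from C: 7 × 12.011 = 84.077 g/mol.
%C = 84.077 / 123.155 × 100 = 68.27%.

68.27%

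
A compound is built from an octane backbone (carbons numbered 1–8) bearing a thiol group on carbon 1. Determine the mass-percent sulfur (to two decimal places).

21.92%

Atom tally by fragment:
  HSCH2 → C:1 H:3 S:1
  CH2 → C:1 H:2
  CH2 → C:1 H:2
  CH2 → C:1 H:2
  CH2 → C:1 H:2
  CH2 → C:1 H:2
  CH2 → C:1 H:2
  CH3 → C:1 H:3
Element totals:
  C: 8
  H: 18
  S: 1
Molecular formula: C8H18S.
Molar mass = 146.292 g/mol.
Mass from S: 1 × 32.06 = 32.060 g/mol.
%S = 32.060 / 146.292 × 100 = 21.92%.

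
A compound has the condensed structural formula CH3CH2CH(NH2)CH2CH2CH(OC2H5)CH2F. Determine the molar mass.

177.26 g/mol

Element totals:
  C: 9
  H: 20
  F: 1
  N: 1
  O: 1
Molecular formula: C9H20FNO.
  M = 9(12.011) + 20(1.008) + 18.998 + 14.007 + 15.999
    = 108.099 + 20.160 + 18.998 + 14.007 + 15.999 = 177.263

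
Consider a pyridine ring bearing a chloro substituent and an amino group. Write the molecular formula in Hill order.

C5H5ClN2

Atom tally by fragment:
  pyridine ring core → C:5 H:5 N:1
  (− 2 ring H displaced by substituents)
  + Cl → Cl:1
  + NH2 → N:1 H:2
Element totals:
  C: 5
  H: 5
  Cl: 1
  N: 2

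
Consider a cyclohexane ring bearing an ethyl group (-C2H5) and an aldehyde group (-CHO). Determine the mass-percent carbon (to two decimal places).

Atom tally by fragment:
  cyclohexane ring core → C:6 H:12
  (− 2 ring H displaced by substituents)
  + C2H5 → C:2 H:5
  + CHO → C:1 H:1 O:1
Element totals:
  C: 9
  H: 16
  O: 1
Molecular formula: C9H16O.
Molar mass = 140.226 g/mol.
Mass from C: 9 × 12.011 = 108.099 g/mol.
%C = 108.099 / 140.226 × 100 = 77.09%.

77.09%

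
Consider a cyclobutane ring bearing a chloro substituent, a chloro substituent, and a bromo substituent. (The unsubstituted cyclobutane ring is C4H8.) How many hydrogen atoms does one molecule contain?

5

Atom tally by fragment:
  cyclobutane ring core → C:4 H:8
  (− 3 ring H displaced by substituents)
  + Cl → Cl:1
  + Cl → Cl:1
  + Br → Br:1
Element totals:
  C: 4
  H: 5
  Br: 1
  Cl: 2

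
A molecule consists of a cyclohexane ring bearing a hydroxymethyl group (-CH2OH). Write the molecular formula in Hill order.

Atom tally by fragment:
  cyclohexane ring core → C:6 H:12
  (− 1 ring H displaced by substituents)
  + CH2OH → C:1 H:3 O:1
Element totals:
  C: 7
  H: 14
  O: 1

C7H14O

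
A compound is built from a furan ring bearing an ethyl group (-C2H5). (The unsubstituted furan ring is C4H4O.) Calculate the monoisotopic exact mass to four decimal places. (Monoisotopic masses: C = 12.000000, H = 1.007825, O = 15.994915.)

Atom tally by fragment:
  furan ring core → C:4 H:4 O:1
  (− 1 ring H displaced by substituents)
  + C2H5 → C:2 H:5
Element totals:
  C: 6
  H: 8
  O: 1
Molecular formula: C6H8O.
  M = 6(12.0) + 8(1.007825) + 15.994915
    = 72.000000 + 8.062600 + 15.994915 = 96.057515

96.0575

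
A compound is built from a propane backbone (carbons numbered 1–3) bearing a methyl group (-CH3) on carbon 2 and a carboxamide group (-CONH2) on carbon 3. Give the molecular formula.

C5H11NO

Atom tally by fragment:
  CH3 → C:1 H:3
  CH(CH3) → C:2 H:4
  CH2CONH2 → C:2 H:4 O:1 N:1
Element totals:
  C: 5
  H: 11
  N: 1
  O: 1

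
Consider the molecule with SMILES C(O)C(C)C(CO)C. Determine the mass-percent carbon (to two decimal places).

60.98%

Atom tally by fragment:
  HOCH2 → C:1 H:3 O:1
  CH(CH3) → C:2 H:4
  CH(CH2OH) → C:2 H:4 O:1
  CH3 → C:1 H:3
Element totals:
  C: 6
  H: 14
  O: 2
Molecular formula: C6H14O2.
Molar mass = 118.176 g/mol.
Mass from C: 6 × 12.011 = 72.066 g/mol.
%C = 72.066 / 118.176 × 100 = 60.98%.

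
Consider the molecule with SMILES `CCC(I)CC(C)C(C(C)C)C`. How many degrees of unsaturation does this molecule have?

0

Atom tally by fragment:
  CH3 → C:1 H:3
  CH2 → C:1 H:2
  CH(I) → C:1 H:1 I:1
  CH2 → C:1 H:2
  CH(CH3) → C:2 H:4
  CH(CH(CH3)2) → C:4 H:8
  CH3 → C:1 H:3
Element totals:
  C: 11
  H: 23
  I: 1
Molecular formula: C11H23I.
DoU = (2C + 2 + N − H − X) / 2 = (2·11 + 2 + 0 − 23 − 1) / 2 = 0.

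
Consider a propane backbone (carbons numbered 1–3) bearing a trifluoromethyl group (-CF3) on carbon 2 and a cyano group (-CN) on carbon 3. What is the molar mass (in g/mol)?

137.10 g/mol

Atom tally by fragment:
  CH3 → C:1 H:3
  CH(CF3) → C:2 H:1 F:3
  CH2CN → C:2 H:2 N:1
Element totals:
  C: 5
  H: 6
  F: 3
  N: 1
Molecular formula: C5H6F3N.
  M = 5(12.011) + 6(1.008) + 3(18.998) + 14.007
    = 60.055 + 6.048 + 56.994 + 14.007 = 137.104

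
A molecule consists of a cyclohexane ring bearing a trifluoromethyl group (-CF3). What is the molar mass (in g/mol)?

Atom tally by fragment:
  cyclohexane ring core → C:6 H:12
  (− 1 ring H displaced by substituents)
  + CF3 → C:1 F:3
Element totals:
  C: 7
  H: 11
  F: 3
Molecular formula: C7H11F3.
  M = 7(12.011) + 11(1.008) + 3(18.998)
    = 84.077 + 11.088 + 56.994 = 152.159

152.16 g/mol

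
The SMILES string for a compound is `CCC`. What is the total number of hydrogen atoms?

Atom tally by fragment:
  CH3 → C:1 H:3
  CH2 → C:1 H:2
  CH3 → C:1 H:3
Element totals:
  C: 3
  H: 8

8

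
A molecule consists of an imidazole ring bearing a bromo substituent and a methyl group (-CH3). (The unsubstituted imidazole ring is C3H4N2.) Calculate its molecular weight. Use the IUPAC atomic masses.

161.00 g/mol

Atom tally by fragment:
  imidazole ring core → C:3 H:4 N:2
  (− 2 ring H displaced by substituents)
  + Br → Br:1
  + CH3 → C:1 H:3
Element totals:
  C: 4
  H: 5
  Br: 1
  N: 2
Molecular formula: C4H5BrN2.
  M = 4(12.011) + 5(1.008) + 79.904 + 2(14.007)
    = 48.044 + 5.040 + 79.904 + 28.014 = 161.002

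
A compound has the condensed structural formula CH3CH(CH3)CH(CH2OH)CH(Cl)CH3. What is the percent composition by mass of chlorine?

23.53%

Atom tally by fragment:
  CH3 → C:1 H:3
  CH(CH3) → C:2 H:4
  CH(CH2OH) → C:2 H:4 O:1
  CH(Cl) → C:1 H:1 Cl:1
  CH3 → C:1 H:3
Element totals:
  C: 7
  H: 15
  Cl: 1
  O: 1
Molecular formula: C7H15ClO.
Molar mass = 150.646 g/mol.
Mass from Cl: 1 × 35.45 = 35.450 g/mol.
%Cl = 35.450 / 150.646 × 100 = 23.53%.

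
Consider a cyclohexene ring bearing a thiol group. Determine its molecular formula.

Atom tally by fragment:
  cyclohexene ring core → C:6 H:10
  (− 1 ring H displaced by substituents)
  + SH → S:1 H:1
Element totals:
  C: 6
  H: 10
  S: 1

C6H10S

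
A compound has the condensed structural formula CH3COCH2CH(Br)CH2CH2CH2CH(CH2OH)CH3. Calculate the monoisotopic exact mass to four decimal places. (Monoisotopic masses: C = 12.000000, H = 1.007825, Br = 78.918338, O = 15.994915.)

Element totals:
  C: 10
  H: 19
  Br: 1
  O: 2
Molecular formula: C10H19BrO2.
  M = 10(12.0) + 19(1.007825) + 78.918338 + 2(15.994915)
    = 120.000000 + 19.148675 + 78.918338 + 31.989830 = 250.056843

250.0568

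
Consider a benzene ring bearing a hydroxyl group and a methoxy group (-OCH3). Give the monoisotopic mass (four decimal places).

124.0524

Atom tally by fragment:
  benzene ring core → C:6 H:6
  (− 2 ring H displaced by substituents)
  + OH → O:1 H:1
  + OCH3 → C:1 H:3 O:1
Element totals:
  C: 7
  H: 8
  O: 2
Molecular formula: C7H8O2.
  M = 7(12.0) + 8(1.007825) + 2(15.994915)
    = 84.000000 + 8.062600 + 31.989830 = 124.052430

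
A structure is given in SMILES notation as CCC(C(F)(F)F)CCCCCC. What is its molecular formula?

Atom tally by fragment:
  CH3 → C:1 H:3
  CH2 → C:1 H:2
  CH(CF3) → C:2 H:1 F:3
  CH2 → C:1 H:2
  CH2 → C:1 H:2
  CH2 → C:1 H:2
  CH2 → C:1 H:2
  CH2 → C:1 H:2
  CH3 → C:1 H:3
Element totals:
  C: 10
  H: 19
  F: 3

C10H19F3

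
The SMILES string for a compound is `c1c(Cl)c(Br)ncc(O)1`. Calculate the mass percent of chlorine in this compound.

Atom tally by fragment:
  pyridine ring core → C:5 H:5 N:1
  (− 3 ring H displaced by substituents)
  + Cl → Cl:1
  + Br → Br:1
  + OH → O:1 H:1
Element totals:
  C: 5
  H: 3
  Br: 1
  Cl: 1
  N: 1
  O: 1
Molecular formula: C5H3BrClNO.
Molar mass = 208.439 g/mol.
Mass from Cl: 1 × 35.45 = 35.450 g/mol.
%Cl = 35.450 / 208.439 × 100 = 17.01%.

17.01%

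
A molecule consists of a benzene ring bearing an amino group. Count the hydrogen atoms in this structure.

7

Atom tally by fragment:
  benzene ring core → C:6 H:6
  (− 1 ring H displaced by substituents)
  + NH2 → N:1 H:2
Element totals:
  C: 6
  H: 7
  N: 1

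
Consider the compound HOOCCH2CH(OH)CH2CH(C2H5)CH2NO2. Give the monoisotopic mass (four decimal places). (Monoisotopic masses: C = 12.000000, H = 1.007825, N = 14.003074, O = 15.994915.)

205.0950

Atom tally by fragment:
  HOOCCH2 → C:2 H:3 O:2
  CH(OH) → C:1 H:2 O:1
  CH2 → C:1 H:2
  CH(C2H5) → C:3 H:6
  CH2NO2 → C:1 H:2 N:1 O:2
Element totals:
  C: 8
  H: 15
  N: 1
  O: 5
Molecular formula: C8H15NO5.
  M = 8(12.0) + 15(1.007825) + 14.003074 + 5(15.994915)
    = 96.000000 + 15.117375 + 14.003074 + 79.974575 = 205.095024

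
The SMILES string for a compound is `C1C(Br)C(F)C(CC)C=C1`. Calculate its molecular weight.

207.09 g/mol

Atom tally by fragment:
  cyclohexene ring core → C:6 H:10
  (− 3 ring H displaced by substituents)
  + Br → Br:1
  + F → F:1
  + C2H5 → C:2 H:5
Element totals:
  C: 8
  H: 12
  Br: 1
  F: 1
Molecular formula: C8H12BrF.
  M = 8(12.011) + 12(1.008) + 79.904 + 18.998
    = 96.088 + 12.096 + 79.904 + 18.998 = 207.086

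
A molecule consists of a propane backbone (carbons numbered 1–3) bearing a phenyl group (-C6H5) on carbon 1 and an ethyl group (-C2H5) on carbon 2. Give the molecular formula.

C11H16

Atom tally by fragment:
  C6H5CH2 → C:7 H:7
  CH(C2H5) → C:3 H:6
  CH3 → C:1 H:3
Element totals:
  C: 11
  H: 16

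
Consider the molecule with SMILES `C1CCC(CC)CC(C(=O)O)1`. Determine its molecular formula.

C9H16O2

Atom tally by fragment:
  cyclohexane ring core → C:6 H:12
  (− 2 ring H displaced by substituents)
  + C2H5 → C:2 H:5
  + COOH → C:1 H:1 O:2
Element totals:
  C: 9
  H: 16
  O: 2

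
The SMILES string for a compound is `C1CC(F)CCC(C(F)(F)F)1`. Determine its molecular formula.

Atom tally by fragment:
  cyclohexane ring core → C:6 H:12
  (− 2 ring H displaced by substituents)
  + F → F:1
  + CF3 → C:1 F:3
Element totals:
  C: 7
  H: 10
  F: 4

C7H10F4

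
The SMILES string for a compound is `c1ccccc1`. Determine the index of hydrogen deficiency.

4

Atom tally by fragment:
  benzene ring core → C:6 H:6
Element totals:
  C: 6
  H: 6
Molecular formula: C6H6.
DoU = (2C + 2 + N − H − X) / 2 = (2·6 + 2 + 0 − 6 − 0) / 2 = 4.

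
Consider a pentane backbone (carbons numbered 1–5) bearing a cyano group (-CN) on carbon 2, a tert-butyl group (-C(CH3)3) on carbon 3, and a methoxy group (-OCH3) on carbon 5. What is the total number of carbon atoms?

Atom tally by fragment:
  CH3 → C:1 H:3
  CH(CN) → C:2 H:1 N:1
  CH(C(CH3)3) → C:5 H:10
  CH2 → C:1 H:2
  CH2OCH3 → C:2 H:5 O:1
Element totals:
  C: 11
  H: 21
  N: 1
  O: 1

11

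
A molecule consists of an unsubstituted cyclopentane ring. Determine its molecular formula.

Atom tally by fragment:
  cyclopentane ring core → C:5 H:10
Element totals:
  C: 5
  H: 10

C5H10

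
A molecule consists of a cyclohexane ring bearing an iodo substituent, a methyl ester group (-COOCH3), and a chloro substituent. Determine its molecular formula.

C8H12ClIO2

Atom tally by fragment:
  cyclohexane ring core → C:6 H:12
  (− 3 ring H displaced by substituents)
  + I → I:1
  + COOCH3 → C:2 H:3 O:2
  + Cl → Cl:1
Element totals:
  C: 8
  H: 12
  Cl: 1
  I: 1
  O: 2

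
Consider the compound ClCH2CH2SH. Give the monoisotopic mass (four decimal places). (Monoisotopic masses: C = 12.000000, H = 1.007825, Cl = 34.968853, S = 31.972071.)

Atom tally by fragment:
  ClCH2 → C:1 H:2 Cl:1
  CH2SH → C:1 H:3 S:1
Element totals:
  C: 2
  H: 5
  Cl: 1
  S: 1
Molecular formula: C2H5ClS.
  M = 2(12.0) + 5(1.007825) + 34.968853 + 31.972071
    = 24.000000 + 5.039125 + 34.968853 + 31.972071 = 95.980049

95.9800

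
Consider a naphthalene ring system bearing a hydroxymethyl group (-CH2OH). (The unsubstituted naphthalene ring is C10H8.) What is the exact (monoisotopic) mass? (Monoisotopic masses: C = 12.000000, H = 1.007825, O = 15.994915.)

Atom tally by fragment:
  naphthalene ring system core → C:10 H:8
  (− 1 ring H displaced by substituents)
  + CH2OH → C:1 H:3 O:1
Element totals:
  C: 11
  H: 10
  O: 1
Molecular formula: C11H10O.
  M = 11(12.0) + 10(1.007825) + 15.994915
    = 132.000000 + 10.078250 + 15.994915 = 158.073165

158.0732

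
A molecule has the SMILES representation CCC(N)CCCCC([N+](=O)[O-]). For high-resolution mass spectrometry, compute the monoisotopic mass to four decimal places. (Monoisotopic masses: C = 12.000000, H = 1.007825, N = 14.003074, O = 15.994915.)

Atom tally by fragment:
  CH3 → C:1 H:3
  CH2 → C:1 H:2
  CH(NH2) → C:1 H:3 N:1
  CH2 → C:1 H:2
  CH2 → C:1 H:2
  CH2 → C:1 H:2
  CH2 → C:1 H:2
  CH2NO2 → C:1 H:2 N:1 O:2
Element totals:
  C: 8
  H: 18
  N: 2
  O: 2
Molecular formula: C8H18N2O2.
  M = 8(12.0) + 18(1.007825) + 2(14.003074) + 2(15.994915)
    = 96.000000 + 18.140850 + 28.006148 + 31.989830 = 174.136828

174.1368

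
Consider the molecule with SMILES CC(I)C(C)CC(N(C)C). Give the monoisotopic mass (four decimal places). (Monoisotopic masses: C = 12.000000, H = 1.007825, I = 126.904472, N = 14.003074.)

Atom tally by fragment:
  CH3 → C:1 H:3
  CH(I) → C:1 H:1 I:1
  CH(CH3) → C:2 H:4
  CH2 → C:1 H:2
  CH2N(CH3)2 → C:3 H:8 N:1
Element totals:
  C: 8
  H: 18
  I: 1
  N: 1
Molecular formula: C8H18IN.
  M = 8(12.0) + 18(1.007825) + 126.904472 + 14.003074
    = 96.000000 + 18.140850 + 126.904472 + 14.003074 = 255.048396

255.0484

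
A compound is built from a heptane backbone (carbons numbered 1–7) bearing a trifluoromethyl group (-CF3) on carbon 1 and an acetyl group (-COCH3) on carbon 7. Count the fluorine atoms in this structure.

3

Atom tally by fragment:
  F3CCH2 → C:2 H:2 F:3
  CH2 → C:1 H:2
  CH2 → C:1 H:2
  CH2 → C:1 H:2
  CH2 → C:1 H:2
  CH2 → C:1 H:2
  CH2COCH3 → C:3 H:5 O:1
Element totals:
  C: 10
  H: 17
  F: 3
  O: 1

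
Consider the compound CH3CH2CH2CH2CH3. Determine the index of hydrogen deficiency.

Atom tally by fragment:
  CH3 → C:1 H:3
  CH2 → C:1 H:2
  CH2 → C:1 H:2
  CH2 → C:1 H:2
  CH3 → C:1 H:3
Element totals:
  C: 5
  H: 12
Molecular formula: C5H12.
DoU = (2C + 2 + N − H − X) / 2 = (2·5 + 2 + 0 − 12 − 0) / 2 = 0.

0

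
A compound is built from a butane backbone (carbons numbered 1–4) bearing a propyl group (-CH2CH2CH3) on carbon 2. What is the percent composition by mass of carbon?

Atom tally by fragment:
  CH3 → C:1 H:3
  CH(CH2CH2CH3) → C:4 H:8
  CH2 → C:1 H:2
  CH3 → C:1 H:3
Element totals:
  C: 7
  H: 16
Molecular formula: C7H16.
Molar mass = 100.205 g/mol.
Mass from C: 7 × 12.011 = 84.077 g/mol.
%C = 84.077 / 100.205 × 100 = 83.90%.

83.90%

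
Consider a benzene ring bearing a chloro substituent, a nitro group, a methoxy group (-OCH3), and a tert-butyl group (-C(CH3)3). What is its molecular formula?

C11H14ClNO3

Atom tally by fragment:
  benzene ring core → C:6 H:6
  (− 4 ring H displaced by substituents)
  + Cl → Cl:1
  + NO2 → N:1 O:2
  + OCH3 → C:1 H:3 O:1
  + C(CH3)3 → C:4 H:9
Element totals:
  C: 11
  H: 14
  Cl: 1
  N: 1
  O: 3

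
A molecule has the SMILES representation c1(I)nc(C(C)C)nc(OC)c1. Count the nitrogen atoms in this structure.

2

Atom tally by fragment:
  pyrimidine ring core → C:4 H:4 N:2
  (− 3 ring H displaced by substituents)
  + I → I:1
  + CH(CH3)2 → C:3 H:7
  + OCH3 → C:1 H:3 O:1
Element totals:
  C: 8
  H: 11
  I: 1
  N: 2
  O: 1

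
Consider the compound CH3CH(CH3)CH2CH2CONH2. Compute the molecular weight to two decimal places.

Atom tally by fragment:
  CH3 → C:1 H:3
  CH(CH3) → C:2 H:4
  CH2 → C:1 H:2
  CH2CONH2 → C:2 H:4 O:1 N:1
Element totals:
  C: 6
  H: 13
  N: 1
  O: 1
Molecular formula: C6H13NO.
  M = 6(12.011) + 13(1.008) + 14.007 + 15.999
    = 72.066 + 13.104 + 14.007 + 15.999 = 115.176

115.18 g/mol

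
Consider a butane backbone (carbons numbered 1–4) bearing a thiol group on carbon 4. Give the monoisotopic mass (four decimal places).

Atom tally by fragment:
  CH3 → C:1 H:3
  CH2 → C:1 H:2
  CH2 → C:1 H:2
  CH2SH → C:1 H:3 S:1
Element totals:
  C: 4
  H: 10
  S: 1
Molecular formula: C4H10S.
  M = 4(12.0) + 10(1.007825) + 31.972071
    = 48.000000 + 10.078250 + 31.972071 = 90.050321

90.0503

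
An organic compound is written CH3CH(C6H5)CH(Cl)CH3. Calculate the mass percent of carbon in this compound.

Atom tally by fragment:
  CH3 → C:1 H:3
  CH(C6H5) → C:7 H:6
  CH(Cl) → C:1 H:1 Cl:1
  CH3 → C:1 H:3
Element totals:
  C: 10
  H: 13
  Cl: 1
Molecular formula: C10H13Cl.
Molar mass = 168.664 g/mol.
Mass from C: 10 × 12.011 = 120.110 g/mol.
%C = 120.110 / 168.664 × 100 = 71.21%.

71.21%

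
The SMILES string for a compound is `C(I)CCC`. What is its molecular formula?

C4H9I

Atom tally by fragment:
  ICH2 → C:1 H:2 I:1
  CH2 → C:1 H:2
  CH2 → C:1 H:2
  CH3 → C:1 H:3
Element totals:
  C: 4
  H: 9
  I: 1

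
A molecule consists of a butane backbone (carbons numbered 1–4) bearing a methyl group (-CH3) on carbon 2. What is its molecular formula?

C5H12

Atom tally by fragment:
  CH3 → C:1 H:3
  CH(CH3) → C:2 H:4
  CH2 → C:1 H:2
  CH3 → C:1 H:3
Element totals:
  C: 5
  H: 12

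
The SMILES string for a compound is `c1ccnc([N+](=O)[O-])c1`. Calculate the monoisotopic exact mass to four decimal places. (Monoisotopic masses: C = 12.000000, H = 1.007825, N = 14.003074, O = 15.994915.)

Atom tally by fragment:
  pyridine ring core → C:5 H:5 N:1
  (− 1 ring H displaced by substituents)
  + NO2 → N:1 O:2
Element totals:
  C: 5
  H: 4
  N: 2
  O: 2
Molecular formula: C5H4N2O2.
  M = 5(12.0) + 4(1.007825) + 2(14.003074) + 2(15.994915)
    = 60.000000 + 4.031300 + 28.006148 + 31.989830 = 124.027278

124.0273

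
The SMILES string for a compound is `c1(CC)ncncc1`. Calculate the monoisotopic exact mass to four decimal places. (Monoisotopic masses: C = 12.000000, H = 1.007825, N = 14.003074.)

Atom tally by fragment:
  pyrimidine ring core → C:4 H:4 N:2
  (− 1 ring H displaced by substituents)
  + C2H5 → C:2 H:5
Element totals:
  C: 6
  H: 8
  N: 2
Molecular formula: C6H8N2.
  M = 6(12.0) + 8(1.007825) + 2(14.003074)
    = 72.000000 + 8.062600 + 28.006148 = 108.068748

108.0687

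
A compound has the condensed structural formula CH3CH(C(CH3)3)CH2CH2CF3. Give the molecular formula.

C9H17F3

Atom tally by fragment:
  CH3 → C:1 H:3
  CH(C(CH3)3) → C:5 H:10
  CH2 → C:1 H:2
  CH2CF3 → C:2 H:2 F:3
Element totals:
  C: 9
  H: 17
  F: 3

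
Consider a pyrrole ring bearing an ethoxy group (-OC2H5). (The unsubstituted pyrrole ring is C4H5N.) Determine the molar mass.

111.14 g/mol

Atom tally by fragment:
  pyrrole ring core → C:4 H:5 N:1
  (− 1 ring H displaced by substituents)
  + OC2H5 → C:2 H:5 O:1
Element totals:
  C: 6
  H: 9
  N: 1
  O: 1
Molecular formula: C6H9NO.
  M = 6(12.011) + 9(1.008) + 14.007 + 15.999
    = 72.066 + 9.072 + 14.007 + 15.999 = 111.144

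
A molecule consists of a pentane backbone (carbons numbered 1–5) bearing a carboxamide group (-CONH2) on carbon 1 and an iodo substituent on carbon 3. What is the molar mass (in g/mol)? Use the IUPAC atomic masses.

Atom tally by fragment:
  H2NOCCH2 → C:2 H:4 O:1 N:1
  CH2 → C:1 H:2
  CH(I) → C:1 H:1 I:1
  CH2 → C:1 H:2
  CH3 → C:1 H:3
Element totals:
  C: 6
  H: 12
  I: 1
  N: 1
  O: 1
Molecular formula: C6H12INO.
  M = 6(12.011) + 12(1.008) + 126.904 + 14.007 + 15.999
    = 72.066 + 12.096 + 126.904 + 14.007 + 15.999 = 241.072

241.07 g/mol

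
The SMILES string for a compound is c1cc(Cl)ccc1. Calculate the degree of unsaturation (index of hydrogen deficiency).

4

Atom tally by fragment:
  benzene ring core → C:6 H:6
  (− 1 ring H displaced by substituents)
  + Cl → Cl:1
Element totals:
  C: 6
  H: 5
  Cl: 1
Molecular formula: C6H5Cl.
DoU = (2C + 2 + N − H − X) / 2 = (2·6 + 2 + 0 − 5 − 1) / 2 = 4.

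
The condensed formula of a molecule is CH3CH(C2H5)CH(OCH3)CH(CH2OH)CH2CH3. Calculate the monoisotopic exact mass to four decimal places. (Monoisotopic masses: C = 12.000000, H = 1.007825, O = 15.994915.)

Atom tally by fragment:
  CH3 → C:1 H:3
  CH(C2H5) → C:3 H:6
  CH(OCH3) → C:2 H:4 O:1
  CH(CH2OH) → C:2 H:4 O:1
  CH2 → C:1 H:2
  CH3 → C:1 H:3
Element totals:
  C: 10
  H: 22
  O: 2
Molecular formula: C10H22O2.
  M = 10(12.0) + 22(1.007825) + 2(15.994915)
    = 120.000000 + 22.172150 + 31.989830 = 174.161980

174.1620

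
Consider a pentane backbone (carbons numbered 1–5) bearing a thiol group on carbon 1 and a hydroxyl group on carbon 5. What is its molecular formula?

Atom tally by fragment:
  HSCH2 → C:1 H:3 S:1
  CH2 → C:1 H:2
  CH2 → C:1 H:2
  CH2 → C:1 H:2
  CH2OH → C:1 H:3 O:1
Element totals:
  C: 5
  H: 12
  O: 1
  S: 1

C5H12OS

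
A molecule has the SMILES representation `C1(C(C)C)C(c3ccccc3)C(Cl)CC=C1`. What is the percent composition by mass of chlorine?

15.10%

Atom tally by fragment:
  cyclohexene ring core → C:6 H:10
  (− 3 ring H displaced by substituents)
  + CH(CH3)2 → C:3 H:7
  + C6H5 → C:6 H:5
  + Cl → Cl:1
Element totals:
  C: 15
  H: 19
  Cl: 1
Molecular formula: C15H19Cl.
Molar mass = 234.767 g/mol.
Mass from Cl: 1 × 35.45 = 35.450 g/mol.
%Cl = 35.450 / 234.767 × 100 = 15.10%.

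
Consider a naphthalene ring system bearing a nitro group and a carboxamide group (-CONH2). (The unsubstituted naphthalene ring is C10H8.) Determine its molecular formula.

C11H8N2O3

Atom tally by fragment:
  naphthalene ring system core → C:10 H:8
  (− 2 ring H displaced by substituents)
  + NO2 → N:1 O:2
  + CONH2 → C:1 H:2 O:1 N:1
Element totals:
  C: 11
  H: 8
  N: 2
  O: 3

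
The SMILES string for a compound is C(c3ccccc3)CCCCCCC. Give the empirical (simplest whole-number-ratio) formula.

C7H11

Atom tally by fragment:
  C6H5CH2 → C:7 H:7
  CH2 → C:1 H:2
  CH2 → C:1 H:2
  CH2 → C:1 H:2
  CH2 → C:1 H:2
  CH2 → C:1 H:2
  CH2 → C:1 H:2
  CH3 → C:1 H:3
Element totals:
  C: 14
  H: 22
Molecular formula: C14H22.
gcd of subscripts = 2; dividing each by 2:
  C: 14/2 = 7
  H: 22/2 = 11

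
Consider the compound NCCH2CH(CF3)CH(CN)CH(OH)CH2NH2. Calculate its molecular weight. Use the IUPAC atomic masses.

221.18 g/mol

Element totals:
  C: 8
  H: 10
  F: 3
  N: 3
  O: 1
Molecular formula: C8H10F3N3O.
  M = 8(12.011) + 10(1.008) + 3(18.998) + 3(14.007) + 15.999
    = 96.088 + 10.080 + 56.994 + 42.021 + 15.999 = 221.182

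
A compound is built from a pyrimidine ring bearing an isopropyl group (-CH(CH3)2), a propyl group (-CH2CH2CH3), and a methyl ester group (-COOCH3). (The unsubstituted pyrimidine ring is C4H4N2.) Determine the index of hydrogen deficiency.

Atom tally by fragment:
  pyrimidine ring core → C:4 H:4 N:2
  (− 3 ring H displaced by substituents)
  + CH(CH3)2 → C:3 H:7
  + CH2CH2CH3 → C:3 H:7
  + COOCH3 → C:2 H:3 O:2
Element totals:
  C: 12
  H: 18
  N: 2
  O: 2
Molecular formula: C12H18N2O2.
DoU = (2C + 2 + N − H − X) / 2 = (2·12 + 2 + 2 − 18 − 0) / 2 = 5.

5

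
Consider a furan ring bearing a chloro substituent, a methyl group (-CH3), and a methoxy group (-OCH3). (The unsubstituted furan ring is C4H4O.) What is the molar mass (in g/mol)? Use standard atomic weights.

146.57 g/mol

Atom tally by fragment:
  furan ring core → C:4 H:4 O:1
  (− 3 ring H displaced by substituents)
  + Cl → Cl:1
  + CH3 → C:1 H:3
  + OCH3 → C:1 H:3 O:1
Element totals:
  C: 6
  H: 7
  Cl: 1
  O: 2
Molecular formula: C6H7ClO2.
  M = 6(12.011) + 7(1.008) + 35.45 + 2(15.999)
    = 72.066 + 7.056 + 35.450 + 31.998 = 146.570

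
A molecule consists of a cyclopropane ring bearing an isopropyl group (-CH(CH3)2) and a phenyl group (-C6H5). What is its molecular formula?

C12H16

Atom tally by fragment:
  cyclopropane ring core → C:3 H:6
  (− 2 ring H displaced by substituents)
  + CH(CH3)2 → C:3 H:7
  + C6H5 → C:6 H:5
Element totals:
  C: 12
  H: 16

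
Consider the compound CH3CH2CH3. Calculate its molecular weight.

44.10 g/mol

Element totals:
  C: 3
  H: 8
Molecular formula: C3H8.
  M = 3(12.011) + 8(1.008)
    = 36.033 + 8.064 = 44.097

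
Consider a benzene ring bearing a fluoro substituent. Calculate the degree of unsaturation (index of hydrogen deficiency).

Atom tally by fragment:
  benzene ring core → C:6 H:6
  (− 1 ring H displaced by substituents)
  + F → F:1
Element totals:
  C: 6
  H: 5
  F: 1
Molecular formula: C6H5F.
DoU = (2C + 2 + N − H − X) / 2 = (2·6 + 2 + 0 − 5 − 1) / 2 = 4.

4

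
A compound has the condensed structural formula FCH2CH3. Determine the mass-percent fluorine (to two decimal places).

39.53%

Atom tally by fragment:
  FCH2 → C:1 H:2 F:1
  CH3 → C:1 H:3
Element totals:
  C: 2
  H: 5
  F: 1
Molecular formula: C2H5F.
Molar mass = 48.060 g/mol.
Mass from F: 1 × 18.998 = 18.998 g/mol.
%F = 18.998 / 48.060 × 100 = 39.53%.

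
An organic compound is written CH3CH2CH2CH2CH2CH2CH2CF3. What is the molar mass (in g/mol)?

Atom tally by fragment:
  CH3 → C:1 H:3
  CH2 → C:1 H:2
  CH2 → C:1 H:2
  CH2 → C:1 H:2
  CH2 → C:1 H:2
  CH2 → C:1 H:2
  CH2CF3 → C:2 H:2 F:3
Element totals:
  C: 8
  H: 15
  F: 3
Molecular formula: C8H15F3.
  M = 8(12.011) + 15(1.008) + 3(18.998)
    = 96.088 + 15.120 + 56.994 = 168.202

168.20 g/mol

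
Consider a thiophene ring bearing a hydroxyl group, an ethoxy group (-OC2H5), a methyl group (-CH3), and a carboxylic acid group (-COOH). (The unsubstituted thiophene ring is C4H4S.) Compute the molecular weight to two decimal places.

202.22 g/mol

Atom tally by fragment:
  thiophene ring core → C:4 H:4 S:1
  (− 4 ring H displaced by substituents)
  + OH → O:1 H:1
  + OC2H5 → C:2 H:5 O:1
  + CH3 → C:1 H:3
  + COOH → C:1 H:1 O:2
Element totals:
  C: 8
  H: 10
  O: 4
  S: 1
Molecular formula: C8H10O4S.
  M = 8(12.011) + 10(1.008) + 4(15.999) + 32.06
    = 96.088 + 10.080 + 63.996 + 32.060 = 202.224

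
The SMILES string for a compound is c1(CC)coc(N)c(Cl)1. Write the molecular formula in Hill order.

Atom tally by fragment:
  furan ring core → C:4 H:4 O:1
  (− 3 ring H displaced by substituents)
  + C2H5 → C:2 H:5
  + NH2 → N:1 H:2
  + Cl → Cl:1
Element totals:
  C: 6
  H: 8
  Cl: 1
  N: 1
  O: 1

C6H8ClNO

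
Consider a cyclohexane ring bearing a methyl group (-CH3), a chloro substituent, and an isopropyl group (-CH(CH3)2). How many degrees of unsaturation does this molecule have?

1

Atom tally by fragment:
  cyclohexane ring core → C:6 H:12
  (− 3 ring H displaced by substituents)
  + CH3 → C:1 H:3
  + Cl → Cl:1
  + CH(CH3)2 → C:3 H:7
Element totals:
  C: 10
  H: 19
  Cl: 1
Molecular formula: C10H19Cl.
DoU = (2C + 2 + N − H − X) / 2 = (2·10 + 2 + 0 − 19 − 1) / 2 = 1.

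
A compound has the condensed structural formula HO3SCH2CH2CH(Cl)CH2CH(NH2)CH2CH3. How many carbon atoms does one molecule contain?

Atom tally by fragment:
  HO3SCH2 → C:1 H:3 S:1 O:3
  CH2 → C:1 H:2
  CH(Cl) → C:1 H:1 Cl:1
  CH2 → C:1 H:2
  CH(NH2) → C:1 H:3 N:1
  CH2 → C:1 H:2
  CH3 → C:1 H:3
Element totals:
  C: 7
  H: 16
  Cl: 1
  N: 1
  O: 3
  S: 1

7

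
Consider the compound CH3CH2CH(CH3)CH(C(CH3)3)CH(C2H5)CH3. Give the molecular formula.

C13H28

Element totals:
  C: 13
  H: 28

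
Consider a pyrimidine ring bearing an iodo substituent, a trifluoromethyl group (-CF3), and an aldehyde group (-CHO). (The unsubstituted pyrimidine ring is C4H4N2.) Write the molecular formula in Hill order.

C6H2F3IN2O

Atom tally by fragment:
  pyrimidine ring core → C:4 H:4 N:2
  (− 3 ring H displaced by substituents)
  + I → I:1
  + CF3 → C:1 F:3
  + CHO → C:1 H:1 O:1
Element totals:
  C: 6
  H: 2
  F: 3
  I: 1
  N: 2
  O: 1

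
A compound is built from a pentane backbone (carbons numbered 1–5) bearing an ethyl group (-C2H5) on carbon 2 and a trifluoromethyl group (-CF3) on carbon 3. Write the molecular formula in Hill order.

C8H15F3

Atom tally by fragment:
  CH3 → C:1 H:3
  CH(C2H5) → C:3 H:6
  CH(CF3) → C:2 H:1 F:3
  CH2 → C:1 H:2
  CH3 → C:1 H:3
Element totals:
  C: 8
  H: 15
  F: 3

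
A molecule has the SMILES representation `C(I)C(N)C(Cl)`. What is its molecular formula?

Atom tally by fragment:
  ICH2 → C:1 H:2 I:1
  CH(NH2) → C:1 H:3 N:1
  CH2Cl → C:1 H:2 Cl:1
Element totals:
  C: 3
  H: 7
  Cl: 1
  I: 1
  N: 1

C3H7ClIN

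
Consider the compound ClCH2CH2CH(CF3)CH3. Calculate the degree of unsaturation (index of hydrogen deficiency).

Element totals:
  C: 5
  H: 8
  Cl: 1
  F: 3
Molecular formula: C5H8ClF3.
DoU = (2C + 2 + N − H − X) / 2 = (2·5 + 2 + 0 − 8 − 4) / 2 = 0.

0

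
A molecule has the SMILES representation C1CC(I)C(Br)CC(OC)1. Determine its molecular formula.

Atom tally by fragment:
  cyclohexane ring core → C:6 H:12
  (− 3 ring H displaced by substituents)
  + I → I:1
  + Br → Br:1
  + OCH3 → C:1 H:3 O:1
Element totals:
  C: 7
  H: 12
  Br: 1
  I: 1
  O: 1

C7H12BrIO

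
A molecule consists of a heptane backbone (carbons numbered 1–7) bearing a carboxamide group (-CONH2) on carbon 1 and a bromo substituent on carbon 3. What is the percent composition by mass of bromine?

Atom tally by fragment:
  H2NOCCH2 → C:2 H:4 O:1 N:1
  CH2 → C:1 H:2
  CH(Br) → C:1 H:1 Br:1
  CH2 → C:1 H:2
  CH2 → C:1 H:2
  CH2 → C:1 H:2
  CH3 → C:1 H:3
Element totals:
  C: 8
  H: 16
  Br: 1
  N: 1
  O: 1
Molecular formula: C8H16BrNO.
Molar mass = 222.126 g/mol.
Mass from Br: 1 × 79.904 = 79.904 g/mol.
%Br = 79.904 / 222.126 × 100 = 35.97%.

35.97%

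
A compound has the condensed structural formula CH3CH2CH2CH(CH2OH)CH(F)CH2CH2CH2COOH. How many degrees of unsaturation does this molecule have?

Atom tally by fragment:
  CH3 → C:1 H:3
  CH2 → C:1 H:2
  CH2 → C:1 H:2
  CH(CH2OH) → C:2 H:4 O:1
  CH(F) → C:1 H:1 F:1
  CH2 → C:1 H:2
  CH2 → C:1 H:2
  CH2COOH → C:2 H:3 O:2
Element totals:
  C: 10
  H: 19
  F: 1
  O: 3
Molecular formula: C10H19FO3.
DoU = (2C + 2 + N − H − X) / 2 = (2·10 + 2 + 0 − 19 − 1) / 2 = 1.

1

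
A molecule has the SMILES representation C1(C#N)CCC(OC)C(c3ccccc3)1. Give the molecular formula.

Atom tally by fragment:
  cyclopentane ring core → C:5 H:10
  (− 3 ring H displaced by substituents)
  + CN → C:1 N:1
  + OCH3 → C:1 H:3 O:1
  + C6H5 → C:6 H:5
Element totals:
  C: 13
  H: 15
  N: 1
  O: 1

C13H15NO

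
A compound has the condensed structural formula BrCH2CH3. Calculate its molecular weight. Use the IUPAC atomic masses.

Atom tally by fragment:
  BrCH2 → C:1 H:2 Br:1
  CH3 → C:1 H:3
Element totals:
  C: 2
  H: 5
  Br: 1
Molecular formula: C2H5Br.
  M = 2(12.011) + 5(1.008) + 79.904
    = 24.022 + 5.040 + 79.904 = 108.966

108.97 g/mol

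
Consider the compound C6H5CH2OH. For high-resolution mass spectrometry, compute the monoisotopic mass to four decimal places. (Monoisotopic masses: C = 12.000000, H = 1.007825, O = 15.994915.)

108.0575

Atom tally by fragment:
  benzene ring core → C:6 H:6
  (− 1 ring H displaced by substituents)
  + CH2OH → C:1 H:3 O:1
Element totals:
  C: 7
  H: 8
  O: 1
Molecular formula: C7H8O.
  M = 7(12.0) + 8(1.007825) + 15.994915
    = 84.000000 + 8.062600 + 15.994915 = 108.057515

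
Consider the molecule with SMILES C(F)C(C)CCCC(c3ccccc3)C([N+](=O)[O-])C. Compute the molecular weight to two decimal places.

267.34 g/mol

Atom tally by fragment:
  FCH2 → C:1 H:2 F:1
  CH(CH3) → C:2 H:4
  CH2 → C:1 H:2
  CH2 → C:1 H:2
  CH2 → C:1 H:2
  CH(C6H5) → C:7 H:6
  CH(NO2) → C:1 H:1 N:1 O:2
  CH3 → C:1 H:3
Element totals:
  C: 15
  H: 22
  F: 1
  N: 1
  O: 2
Molecular formula: C15H22FNO2.
  M = 15(12.011) + 22(1.008) + 18.998 + 14.007 + 2(15.999)
    = 180.165 + 22.176 + 18.998 + 14.007 + 31.998 = 267.344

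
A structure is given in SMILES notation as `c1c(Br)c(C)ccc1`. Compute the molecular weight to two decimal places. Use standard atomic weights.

171.04 g/mol

Atom tally by fragment:
  benzene ring core → C:6 H:6
  (− 2 ring H displaced by substituents)
  + Br → Br:1
  + CH3 → C:1 H:3
Element totals:
  C: 7
  H: 7
  Br: 1
Molecular formula: C7H7Br.
  M = 7(12.011) + 7(1.008) + 79.904
    = 84.077 + 7.056 + 79.904 = 171.037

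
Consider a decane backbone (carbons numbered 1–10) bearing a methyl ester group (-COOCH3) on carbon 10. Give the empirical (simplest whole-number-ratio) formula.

C6H12O

Atom tally by fragment:
  CH3 → C:1 H:3
  CH2 → C:1 H:2
  CH2 → C:1 H:2
  CH2 → C:1 H:2
  CH2 → C:1 H:2
  CH2 → C:1 H:2
  CH2 → C:1 H:2
  CH2 → C:1 H:2
  CH2 → C:1 H:2
  CH2COOCH3 → C:3 H:5 O:2
Element totals:
  C: 12
  H: 24
  O: 2
Molecular formula: C12H24O2.
gcd of subscripts = 2; dividing each by 2:
  C: 12/2 = 6
  H: 24/2 = 12
  O: 2/2 = 1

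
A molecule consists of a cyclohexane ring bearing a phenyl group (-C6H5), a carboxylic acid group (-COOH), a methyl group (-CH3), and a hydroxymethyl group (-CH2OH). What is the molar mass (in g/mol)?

248.32 g/mol

Atom tally by fragment:
  cyclohexane ring core → C:6 H:12
  (− 4 ring H displaced by substituents)
  + C6H5 → C:6 H:5
  + COOH → C:1 H:1 O:2
  + CH3 → C:1 H:3
  + CH2OH → C:1 H:3 O:1
Element totals:
  C: 15
  H: 20
  O: 3
Molecular formula: C15H20O3.
  M = 15(12.011) + 20(1.008) + 3(15.999)
    = 180.165 + 20.160 + 47.997 = 248.322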